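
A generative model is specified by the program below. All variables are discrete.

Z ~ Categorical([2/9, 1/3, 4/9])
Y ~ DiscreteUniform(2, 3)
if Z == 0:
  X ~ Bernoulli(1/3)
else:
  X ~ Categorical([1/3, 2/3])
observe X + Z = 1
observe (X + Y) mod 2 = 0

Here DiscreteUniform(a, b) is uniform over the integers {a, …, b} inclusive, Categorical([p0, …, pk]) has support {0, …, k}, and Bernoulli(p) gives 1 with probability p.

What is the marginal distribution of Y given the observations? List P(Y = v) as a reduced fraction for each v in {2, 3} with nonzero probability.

Enumerate traces; 2 have nonzero weight after conditioning:
  (Z=0, Y=3, X=1) weight 1/27
  (Z=1, Y=2, X=0) weight 1/18
Group by Y:
  weight(Y=2) = 1/18
  weight(Y=3) = 1/27
Total weight = 1/18 + 1/27 = 5/54
P(Y=2 | obs) = 1/18 / 5/54 = 3/5
P(Y=3 | obs) = 1/27 / 5/54 = 2/5

P(Y=2) = 3/5, P(Y=3) = 2/5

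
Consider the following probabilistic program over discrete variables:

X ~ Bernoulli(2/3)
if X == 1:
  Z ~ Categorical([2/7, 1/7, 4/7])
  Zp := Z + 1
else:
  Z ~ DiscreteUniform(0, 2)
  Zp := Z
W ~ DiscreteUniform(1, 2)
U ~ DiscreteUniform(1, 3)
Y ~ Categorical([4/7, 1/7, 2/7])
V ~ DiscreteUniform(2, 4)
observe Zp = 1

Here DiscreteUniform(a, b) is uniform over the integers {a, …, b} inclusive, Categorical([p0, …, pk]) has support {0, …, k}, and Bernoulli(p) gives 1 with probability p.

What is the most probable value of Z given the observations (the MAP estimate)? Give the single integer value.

argmax_v P(Z = v | obs) = 0

Enumerate traces; 108 have nonzero weight after conditioning:
  (X=0, Z=1, W=1, U=1, Y=0, V=2) weight 2/567
  (X=0, Z=1, W=1, U=1, Y=0, V=3) weight 2/567
  (X=0, Z=1, W=1, U=1, Y=0, V=4) weight 2/567
  (X=0, Z=1, W=1, U=1, Y=1, V=2) weight 1/1134
  (X=0, Z=1, W=1, U=1, Y=1, V=3) weight 1/1134
  (X=0, Z=1, W=1, U=1, Y=1, V=4) weight 1/1134
  (X=0, Z=1, W=1, U=1, Y=2, V=2) weight 1/567
  (X=0, Z=1, W=1, U=1, Y=2, V=3) weight 1/567
  (X=1, Z=0, W=1, U=1, Y=0, V=2) weight 8/1323
  … 99 more
Group by Z:
  weight(Z=0) = 4/21
  weight(Z=1) = 1/9
Total weight = 4/21 + 1/9 = 19/63
P(Z=0 | obs) = 4/21 / 19/63 = 12/19
P(Z=1 | obs) = 1/9 / 19/63 = 7/19
argmax = 0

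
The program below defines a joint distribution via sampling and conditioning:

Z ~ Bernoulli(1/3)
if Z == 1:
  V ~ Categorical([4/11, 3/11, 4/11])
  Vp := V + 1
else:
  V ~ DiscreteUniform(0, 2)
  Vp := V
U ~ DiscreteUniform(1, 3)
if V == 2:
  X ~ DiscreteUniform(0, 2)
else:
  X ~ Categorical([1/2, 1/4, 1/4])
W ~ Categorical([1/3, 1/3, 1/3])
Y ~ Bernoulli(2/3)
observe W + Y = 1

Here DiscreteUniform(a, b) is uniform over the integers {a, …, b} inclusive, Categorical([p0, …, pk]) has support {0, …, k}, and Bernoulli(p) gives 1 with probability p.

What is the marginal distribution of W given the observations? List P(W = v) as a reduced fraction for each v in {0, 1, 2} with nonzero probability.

P(W=0) = 2/3, P(W=1) = 1/3

Enumerate traces; 108 have nonzero weight after conditioning:
  (Z=0, V=0, U=1, X=0, W=0, Y=1) weight 2/243
  (Z=0, V=0, U=1, X=0, W=1, Y=0) weight 1/243
  (Z=0, V=0, U=1, X=1, W=0, Y=1) weight 1/243
  (Z=0, V=0, U=1, X=1, W=1, Y=0) weight 1/486
  (Z=0, V=0, U=1, X=2, W=0, Y=1) weight 1/243
  (Z=0, V=0, U=1, X=2, W=1, Y=0) weight 1/486
  (Z=0, V=0, U=2, X=0, W=0, Y=1) weight 2/243
  (Z=0, V=0, U=2, X=0, W=1, Y=0) weight 1/243
  … 100 more
Group by W:
  weight(W=0) = 2/9
  weight(W=1) = 1/9
Total weight = 2/9 + 1/9 = 1/3
P(W=0 | obs) = 2/9 / 1/3 = 2/3
P(W=1 | obs) = 1/9 / 1/3 = 1/3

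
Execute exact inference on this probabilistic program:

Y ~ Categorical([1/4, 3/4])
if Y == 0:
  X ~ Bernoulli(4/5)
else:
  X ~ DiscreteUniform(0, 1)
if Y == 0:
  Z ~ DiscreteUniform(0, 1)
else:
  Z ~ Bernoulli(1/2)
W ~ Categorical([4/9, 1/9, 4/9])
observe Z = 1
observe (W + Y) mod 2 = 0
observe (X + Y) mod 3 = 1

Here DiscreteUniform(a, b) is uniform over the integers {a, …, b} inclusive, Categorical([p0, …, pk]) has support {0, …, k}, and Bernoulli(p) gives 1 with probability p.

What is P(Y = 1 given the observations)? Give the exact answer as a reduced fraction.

P(Y = 1 | obs) = 15/79

Enumerate traces; 3 have nonzero weight after conditioning:
  (Y=0, X=1, Z=1, W=0) weight 2/45
  (Y=0, X=1, Z=1, W=2) weight 2/45
  (Y=1, X=0, Z=1, W=1) weight 1/48
Group by Y:
  weight(Y=0) = 4/45
  weight(Y=1) = 1/48
Total weight = 4/45 + 1/48 = 79/720
P(Y=0 | obs) = 4/45 / 79/720 = 64/79
P(Y=1 | obs) = 1/48 / 79/720 = 15/79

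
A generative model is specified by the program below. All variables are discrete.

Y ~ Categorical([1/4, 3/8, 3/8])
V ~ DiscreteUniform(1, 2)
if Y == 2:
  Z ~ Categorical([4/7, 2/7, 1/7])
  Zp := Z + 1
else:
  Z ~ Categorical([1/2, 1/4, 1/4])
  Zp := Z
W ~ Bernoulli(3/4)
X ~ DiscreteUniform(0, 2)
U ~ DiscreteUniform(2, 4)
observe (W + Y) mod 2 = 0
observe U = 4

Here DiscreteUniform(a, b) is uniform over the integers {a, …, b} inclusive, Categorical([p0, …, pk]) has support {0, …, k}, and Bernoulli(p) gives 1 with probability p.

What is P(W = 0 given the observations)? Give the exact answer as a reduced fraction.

P(W = 0 | obs) = 5/14

Enumerate traces; 54 have nonzero weight after conditioning:
  (Y=0, V=1, Z=0, W=0, X=0, U=4) weight 1/576
  (Y=0, V=1, Z=0, W=0, X=1, U=4) weight 1/576
  (Y=0, V=1, Z=0, W=0, X=2, U=4) weight 1/576
  (Y=0, V=1, Z=1, W=0, X=0, U=4) weight 1/1152
  (Y=0, V=1, Z=1, W=0, X=1, U=4) weight 1/1152
  (Y=0, V=1, Z=1, W=0, X=2, U=4) weight 1/1152
  (Y=0, V=1, Z=2, W=0, X=0, U=4) weight 1/1152
  (Y=0, V=1, Z=2, W=0, X=1, U=4) weight 1/1152
  (Y=1, V=1, Z=0, W=1, X=0, U=4) weight 1/128
  … 45 more
Group by W:
  weight(W=0) = 5/96
  weight(W=1) = 3/32
Total weight = 5/96 + 3/32 = 7/48
P(W=0 | obs) = 5/96 / 7/48 = 5/14
P(W=1 | obs) = 3/32 / 7/48 = 9/14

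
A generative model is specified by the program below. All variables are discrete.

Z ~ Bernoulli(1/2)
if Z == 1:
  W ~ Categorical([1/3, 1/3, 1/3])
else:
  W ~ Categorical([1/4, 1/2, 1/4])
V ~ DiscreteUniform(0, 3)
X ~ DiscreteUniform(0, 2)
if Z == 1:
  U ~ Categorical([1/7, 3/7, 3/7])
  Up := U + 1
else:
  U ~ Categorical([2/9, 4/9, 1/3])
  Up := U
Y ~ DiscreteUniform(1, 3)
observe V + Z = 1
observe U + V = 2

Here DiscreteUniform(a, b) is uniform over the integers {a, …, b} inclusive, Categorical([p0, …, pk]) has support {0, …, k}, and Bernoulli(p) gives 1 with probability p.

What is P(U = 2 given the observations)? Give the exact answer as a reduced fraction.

Enumerate traces; 54 have nonzero weight after conditioning:
  (Z=0, W=0, V=1, X=0, U=1, Y=1) weight 1/648
  (Z=0, W=0, V=1, X=0, U=1, Y=2) weight 1/648
  (Z=0, W=0, V=1, X=0, U=1, Y=3) weight 1/648
  (Z=0, W=0, V=1, X=1, U=1, Y=1) weight 1/648
  (Z=0, W=0, V=1, X=1, U=1, Y=2) weight 1/648
  (Z=0, W=0, V=1, X=1, U=1, Y=3) weight 1/648
  (Z=0, W=0, V=1, X=2, U=1, Y=1) weight 1/648
  (Z=0, W=0, V=1, X=2, U=1, Y=2) weight 1/648
  (Z=1, W=0, V=0, X=0, U=2, Y=1) weight 1/504
  … 45 more
Group by U:
  weight(U=1) = 1/18
  weight(U=2) = 3/56
Total weight = 1/18 + 3/56 = 55/504
P(U=1 | obs) = 1/18 / 55/504 = 28/55
P(U=2 | obs) = 3/56 / 55/504 = 27/55

P(U = 2 | obs) = 27/55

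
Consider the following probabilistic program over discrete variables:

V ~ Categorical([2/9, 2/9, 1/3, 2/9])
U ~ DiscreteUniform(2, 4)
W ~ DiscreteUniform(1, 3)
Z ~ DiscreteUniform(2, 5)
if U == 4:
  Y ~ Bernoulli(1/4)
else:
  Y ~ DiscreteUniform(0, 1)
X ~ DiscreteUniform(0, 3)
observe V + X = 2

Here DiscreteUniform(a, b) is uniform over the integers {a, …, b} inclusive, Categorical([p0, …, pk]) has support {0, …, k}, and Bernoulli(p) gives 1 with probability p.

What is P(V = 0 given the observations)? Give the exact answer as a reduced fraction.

Enumerate traces; 216 have nonzero weight after conditioning:
  (V=0, U=2, W=1, Z=2, Y=0, X=2) weight 1/1296
  (V=0, U=2, W=1, Z=2, Y=1, X=2) weight 1/1296
  (V=0, U=2, W=1, Z=3, Y=0, X=2) weight 1/1296
  (V=0, U=2, W=1, Z=3, Y=1, X=2) weight 1/1296
  (V=0, U=2, W=1, Z=4, Y=0, X=2) weight 1/1296
  (V=0, U=2, W=1, Z=4, Y=1, X=2) weight 1/1296
  (V=0, U=2, W=1, Z=5, Y=0, X=2) weight 1/1296
  (V=0, U=2, W=1, Z=5, Y=1, X=2) weight 1/1296
  (V=1, U=2, W=1, Z=2, Y=0, X=1) weight 1/1296
  (V=2, U=2, W=1, Z=2, Y=0, X=0) weight 1/864
  … 206 more
Group by V:
  weight(V=0) = 1/18
  weight(V=1) = 1/18
  weight(V=2) = 1/12
Total weight = 1/18 + 1/18 + 1/12 = 7/36
P(V=0 | obs) = 1/18 / 7/36 = 2/7
P(V=1 | obs) = 1/18 / 7/36 = 2/7
P(V=2 | obs) = 1/12 / 7/36 = 3/7

P(V = 0 | obs) = 2/7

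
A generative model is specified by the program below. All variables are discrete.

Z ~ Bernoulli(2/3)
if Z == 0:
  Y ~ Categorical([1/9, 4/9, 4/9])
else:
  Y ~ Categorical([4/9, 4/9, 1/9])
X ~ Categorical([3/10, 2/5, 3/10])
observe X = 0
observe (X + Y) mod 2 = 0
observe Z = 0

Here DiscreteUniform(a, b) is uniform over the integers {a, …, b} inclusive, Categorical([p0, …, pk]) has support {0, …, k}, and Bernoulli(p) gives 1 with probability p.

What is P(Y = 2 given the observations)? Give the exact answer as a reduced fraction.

P(Y = 2 | obs) = 4/5

Enumerate traces; 2 have nonzero weight after conditioning:
  (Z=0, Y=0, X=0) weight 1/90
  (Z=0, Y=2, X=0) weight 2/45
Group by Y:
  weight(Y=0) = 1/90
  weight(Y=2) = 2/45
Total weight = 1/90 + 2/45 = 1/18
P(Y=0 | obs) = 1/90 / 1/18 = 1/5
P(Y=2 | obs) = 2/45 / 1/18 = 4/5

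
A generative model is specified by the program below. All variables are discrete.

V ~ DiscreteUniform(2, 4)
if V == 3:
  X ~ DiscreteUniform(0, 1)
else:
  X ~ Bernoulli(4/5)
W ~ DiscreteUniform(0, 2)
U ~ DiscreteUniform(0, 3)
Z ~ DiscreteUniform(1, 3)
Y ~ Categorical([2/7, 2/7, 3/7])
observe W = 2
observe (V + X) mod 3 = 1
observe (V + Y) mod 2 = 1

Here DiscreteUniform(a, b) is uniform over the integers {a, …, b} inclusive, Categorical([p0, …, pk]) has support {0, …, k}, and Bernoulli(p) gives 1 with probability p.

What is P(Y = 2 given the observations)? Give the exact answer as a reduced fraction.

Enumerate traces; 36 have nonzero weight after conditioning:
  (V=3, X=1, W=2, U=0, Z=1, Y=0) weight 1/756
  (V=3, X=1, W=2, U=0, Z=1, Y=2) weight 1/504
  (V=3, X=1, W=2, U=0, Z=2, Y=0) weight 1/756
  (V=3, X=1, W=2, U=0, Z=2, Y=2) weight 1/504
  (V=3, X=1, W=2, U=0, Z=3, Y=0) weight 1/756
  (V=3, X=1, W=2, U=0, Z=3, Y=2) weight 1/504
  (V=3, X=1, W=2, U=1, Z=1, Y=0) weight 1/756
  (V=3, X=1, W=2, U=1, Z=1, Y=2) weight 1/504
  (V=4, X=0, W=2, U=0, Z=1, Y=1) weight 1/1890
  … 27 more
Group by Y:
  weight(Y=0) = 1/63
  weight(Y=1) = 2/315
  weight(Y=2) = 1/42
Total weight = 1/63 + 2/315 + 1/42 = 29/630
P(Y=0 | obs) = 1/63 / 29/630 = 10/29
P(Y=1 | obs) = 2/315 / 29/630 = 4/29
P(Y=2 | obs) = 1/42 / 29/630 = 15/29

P(Y = 2 | obs) = 15/29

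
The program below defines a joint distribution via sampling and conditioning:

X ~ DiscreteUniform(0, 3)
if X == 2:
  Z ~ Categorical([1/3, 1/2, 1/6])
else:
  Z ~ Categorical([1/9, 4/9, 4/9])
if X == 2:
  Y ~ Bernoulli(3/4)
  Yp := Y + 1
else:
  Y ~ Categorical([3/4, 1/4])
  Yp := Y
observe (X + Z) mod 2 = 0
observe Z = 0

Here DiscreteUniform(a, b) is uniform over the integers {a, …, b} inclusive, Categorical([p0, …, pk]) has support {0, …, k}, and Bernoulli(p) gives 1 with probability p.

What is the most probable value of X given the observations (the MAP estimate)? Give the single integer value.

argmax_v P(X = v | obs) = 2

Enumerate traces; 4 have nonzero weight after conditioning:
  (X=0, Z=0, Y=0) weight 1/48
  (X=0, Z=0, Y=1) weight 1/144
  (X=2, Z=0, Y=0) weight 1/48
  (X=2, Z=0, Y=1) weight 1/16
Group by X:
  weight(X=0) = 1/36
  weight(X=2) = 1/12
Total weight = 1/36 + 1/12 = 1/9
P(X=0 | obs) = 1/36 / 1/9 = 1/4
P(X=2 | obs) = 1/12 / 1/9 = 3/4
argmax = 2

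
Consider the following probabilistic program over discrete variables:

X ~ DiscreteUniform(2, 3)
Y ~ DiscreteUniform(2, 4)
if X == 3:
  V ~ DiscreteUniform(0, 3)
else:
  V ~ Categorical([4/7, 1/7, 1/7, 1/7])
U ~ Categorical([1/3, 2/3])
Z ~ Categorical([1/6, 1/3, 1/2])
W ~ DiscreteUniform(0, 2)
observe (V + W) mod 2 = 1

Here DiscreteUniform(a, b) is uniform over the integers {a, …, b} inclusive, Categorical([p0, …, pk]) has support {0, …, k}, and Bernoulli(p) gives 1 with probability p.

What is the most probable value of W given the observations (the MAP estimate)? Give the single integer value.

Enumerate traces; 216 have nonzero weight after conditioning:
  (X=2, Y=2, V=0, U=0, Z=0, W=1) weight 1/567
  (X=2, Y=2, V=0, U=0, Z=1, W=1) weight 2/567
  (X=2, Y=2, V=0, U=0, Z=2, W=1) weight 1/189
  (X=2, Y=2, V=0, U=1, Z=0, W=1) weight 2/567
  (X=2, Y=2, V=0, U=1, Z=1, W=1) weight 4/567
  (X=2, Y=2, V=0, U=1, Z=2, W=1) weight 2/189
  (X=2, Y=2, V=1, U=0, Z=0, W=0) weight 1/2268
  (X=2, Y=2, V=1, U=0, Z=0, W=2) weight 1/2268
  … 208 more
Group by W:
  weight(W=0) = 11/84
  weight(W=1) = 17/84
  weight(W=2) = 11/84
Total weight = 11/84 + 17/84 + 11/84 = 13/28
P(W=0 | obs) = 11/84 / 13/28 = 11/39
P(W=1 | obs) = 17/84 / 13/28 = 17/39
P(W=2 | obs) = 11/84 / 13/28 = 11/39
argmax = 1

argmax_v P(W = v | obs) = 1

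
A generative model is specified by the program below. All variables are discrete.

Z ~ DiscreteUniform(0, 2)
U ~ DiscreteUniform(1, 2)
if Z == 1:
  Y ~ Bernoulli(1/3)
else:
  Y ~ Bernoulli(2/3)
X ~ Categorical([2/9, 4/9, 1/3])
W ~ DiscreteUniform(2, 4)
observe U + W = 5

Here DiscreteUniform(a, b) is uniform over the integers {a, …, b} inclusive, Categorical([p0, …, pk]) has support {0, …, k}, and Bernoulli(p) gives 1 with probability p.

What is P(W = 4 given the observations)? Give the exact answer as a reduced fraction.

P(W = 4 | obs) = 1/2

Enumerate traces; 36 have nonzero weight after conditioning:
  (Z=0, U=1, Y=0, X=0, W=4) weight 1/243
  (Z=0, U=1, Y=0, X=1, W=4) weight 2/243
  (Z=0, U=1, Y=0, X=2, W=4) weight 1/162
  (Z=0, U=1, Y=1, X=0, W=4) weight 2/243
  (Z=0, U=1, Y=1, X=1, W=4) weight 4/243
  (Z=0, U=1, Y=1, X=2, W=4) weight 1/81
  (Z=0, U=2, Y=0, X=0, W=3) weight 1/243
  (Z=0, U=2, Y=0, X=1, W=3) weight 2/243
  … 28 more
Group by W:
  weight(W=3) = 1/6
  weight(W=4) = 1/6
Total weight = 1/6 + 1/6 = 1/3
P(W=3 | obs) = 1/6 / 1/3 = 1/2
P(W=4 | obs) = 1/6 / 1/3 = 1/2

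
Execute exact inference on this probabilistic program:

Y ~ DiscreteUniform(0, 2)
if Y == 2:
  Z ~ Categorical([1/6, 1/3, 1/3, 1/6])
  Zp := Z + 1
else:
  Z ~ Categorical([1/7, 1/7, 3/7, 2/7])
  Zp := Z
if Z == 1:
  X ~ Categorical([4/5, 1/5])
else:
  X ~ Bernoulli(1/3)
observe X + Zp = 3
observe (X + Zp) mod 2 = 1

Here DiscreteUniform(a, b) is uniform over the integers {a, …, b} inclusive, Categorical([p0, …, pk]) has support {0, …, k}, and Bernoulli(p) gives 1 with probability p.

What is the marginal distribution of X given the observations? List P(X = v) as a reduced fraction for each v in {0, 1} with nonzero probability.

Enumerate traces; 6 have nonzero weight after conditioning:
  (Y=0, Z=2, X=1) weight 1/21
  (Y=0, Z=3, X=0) weight 4/63
  (Y=1, Z=2, X=1) weight 1/21
  (Y=1, Z=3, X=0) weight 4/63
  (Y=2, Z=1, X=1) weight 1/45
  (Y=2, Z=2, X=0) weight 2/27
Group by X:
  weight(X=0) = 38/189
  weight(X=1) = 37/315
Total weight = 38/189 + 37/315 = 43/135
P(X=0 | obs) = 38/189 / 43/135 = 190/301
P(X=1 | obs) = 37/315 / 43/135 = 111/301

P(X=0) = 190/301, P(X=1) = 111/301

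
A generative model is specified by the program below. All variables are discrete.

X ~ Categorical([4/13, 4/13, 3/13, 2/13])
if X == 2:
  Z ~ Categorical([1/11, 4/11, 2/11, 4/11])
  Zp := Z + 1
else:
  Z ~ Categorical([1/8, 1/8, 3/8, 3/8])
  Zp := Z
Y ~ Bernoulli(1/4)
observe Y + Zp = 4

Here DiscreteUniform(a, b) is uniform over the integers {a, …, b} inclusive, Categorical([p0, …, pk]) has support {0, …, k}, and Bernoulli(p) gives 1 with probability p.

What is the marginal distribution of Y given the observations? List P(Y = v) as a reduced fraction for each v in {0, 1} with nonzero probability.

P(Y=0) = 16/37, P(Y=1) = 21/37

Enumerate traces; 5 have nonzero weight after conditioning:
  (X=0, Z=3, Y=1) weight 3/104
  (X=1, Z=3, Y=1) weight 3/104
  (X=2, Z=2, Y=1) weight 3/286
  (X=2, Z=3, Y=0) weight 9/143
  (X=3, Z=3, Y=1) weight 3/208
Group by Y:
  weight(Y=0) = 9/143
  weight(Y=1) = 189/2288
Total weight = 9/143 + 189/2288 = 333/2288
P(Y=0 | obs) = 9/143 / 333/2288 = 16/37
P(Y=1 | obs) = 189/2288 / 333/2288 = 21/37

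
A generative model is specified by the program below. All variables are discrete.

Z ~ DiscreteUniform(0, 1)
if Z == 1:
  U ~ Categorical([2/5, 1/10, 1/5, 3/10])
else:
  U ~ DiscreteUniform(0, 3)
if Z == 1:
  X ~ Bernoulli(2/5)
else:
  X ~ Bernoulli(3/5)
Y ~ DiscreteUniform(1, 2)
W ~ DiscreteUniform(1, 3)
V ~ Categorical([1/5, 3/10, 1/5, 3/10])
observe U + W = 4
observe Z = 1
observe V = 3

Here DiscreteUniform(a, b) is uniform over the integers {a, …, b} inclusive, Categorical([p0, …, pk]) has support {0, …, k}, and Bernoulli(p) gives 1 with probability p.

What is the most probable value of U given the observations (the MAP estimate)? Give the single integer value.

argmax_v P(U = v | obs) = 3

Enumerate traces; 12 have nonzero weight after conditioning:
  (Z=1, U=1, X=0, Y=1, W=3, V=3) weight 3/2000
  (Z=1, U=1, X=0, Y=2, W=3, V=3) weight 3/2000
  (Z=1, U=1, X=1, Y=1, W=3, V=3) weight 1/1000
  (Z=1, U=1, X=1, Y=2, W=3, V=3) weight 1/1000
  (Z=1, U=2, X=0, Y=1, W=2, V=3) weight 3/1000
  (Z=1, U=2, X=0, Y=2, W=2, V=3) weight 3/1000
  (Z=1, U=2, X=1, Y=1, W=2, V=3) weight 1/500
  (Z=1, U=2, X=1, Y=2, W=2, V=3) weight 1/500
  (Z=1, U=3, X=0, Y=1, W=1, V=3) weight 9/2000
  … 3 more
Group by U:
  weight(U=1) = 1/200
  weight(U=2) = 1/100
  weight(U=3) = 3/200
Total weight = 1/200 + 1/100 + 3/200 = 3/100
P(U=1 | obs) = 1/200 / 3/100 = 1/6
P(U=2 | obs) = 1/100 / 3/100 = 1/3
P(U=3 | obs) = 3/200 / 3/100 = 1/2
argmax = 3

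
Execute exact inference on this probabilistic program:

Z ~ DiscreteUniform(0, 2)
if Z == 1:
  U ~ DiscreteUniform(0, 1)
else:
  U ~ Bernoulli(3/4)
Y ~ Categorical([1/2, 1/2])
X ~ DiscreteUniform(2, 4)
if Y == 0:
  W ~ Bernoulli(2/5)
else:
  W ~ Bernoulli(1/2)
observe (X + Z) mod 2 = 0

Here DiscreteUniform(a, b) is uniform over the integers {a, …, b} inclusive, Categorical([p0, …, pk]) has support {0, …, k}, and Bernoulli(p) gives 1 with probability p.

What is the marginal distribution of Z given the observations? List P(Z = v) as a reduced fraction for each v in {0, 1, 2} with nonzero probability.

P(Z=0) = 2/5, P(Z=1) = 1/5, P(Z=2) = 2/5

Enumerate traces; 40 have nonzero weight after conditioning:
  (Z=0, U=0, Y=0, X=2, W=0) weight 1/120
  (Z=0, U=0, Y=0, X=2, W=1) weight 1/180
  (Z=0, U=0, Y=0, X=4, W=0) weight 1/120
  (Z=0, U=0, Y=0, X=4, W=1) weight 1/180
  (Z=0, U=0, Y=1, X=2, W=0) weight 1/144
  (Z=0, U=0, Y=1, X=2, W=1) weight 1/144
  (Z=0, U=0, Y=1, X=4, W=0) weight 1/144
  (Z=0, U=0, Y=1, X=4, W=1) weight 1/144
  (Z=1, U=0, Y=0, X=3, W=0) weight 1/60
  (Z=2, U=0, Y=0, X=2, W=0) weight 1/120
  … 30 more
Group by Z:
  weight(Z=0) = 2/9
  weight(Z=1) = 1/9
  weight(Z=2) = 2/9
Total weight = 2/9 + 1/9 + 2/9 = 5/9
P(Z=0 | obs) = 2/9 / 5/9 = 2/5
P(Z=1 | obs) = 1/9 / 5/9 = 1/5
P(Z=2 | obs) = 2/9 / 5/9 = 2/5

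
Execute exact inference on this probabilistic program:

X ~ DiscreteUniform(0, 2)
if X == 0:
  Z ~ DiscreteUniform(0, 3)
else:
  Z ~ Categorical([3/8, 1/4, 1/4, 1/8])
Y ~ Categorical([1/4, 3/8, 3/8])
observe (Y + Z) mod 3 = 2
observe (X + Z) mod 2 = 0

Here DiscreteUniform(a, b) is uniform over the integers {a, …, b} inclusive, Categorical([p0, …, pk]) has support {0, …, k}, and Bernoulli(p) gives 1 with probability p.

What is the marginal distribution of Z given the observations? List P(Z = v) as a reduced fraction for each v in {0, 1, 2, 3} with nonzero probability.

Enumerate traces; 6 have nonzero weight after conditioning:
  (X=0, Z=0, Y=2) weight 1/32
  (X=0, Z=2, Y=0) weight 1/48
  (X=1, Z=1, Y=1) weight 1/32
  (X=1, Z=3, Y=2) weight 1/64
  (X=2, Z=0, Y=2) weight 3/64
  (X=2, Z=2, Y=0) weight 1/48
Group by Z:
  weight(Z=0) = 5/64
  weight(Z=1) = 1/32
  weight(Z=2) = 1/24
  weight(Z=3) = 1/64
Total weight = 5/64 + 1/32 + 1/24 + 1/64 = 1/6
P(Z=0 | obs) = 5/64 / 1/6 = 15/32
P(Z=1 | obs) = 1/32 / 1/6 = 3/16
P(Z=2 | obs) = 1/24 / 1/6 = 1/4
P(Z=3 | obs) = 1/64 / 1/6 = 3/32

P(Z=0) = 15/32, P(Z=1) = 3/16, P(Z=2) = 1/4, P(Z=3) = 3/32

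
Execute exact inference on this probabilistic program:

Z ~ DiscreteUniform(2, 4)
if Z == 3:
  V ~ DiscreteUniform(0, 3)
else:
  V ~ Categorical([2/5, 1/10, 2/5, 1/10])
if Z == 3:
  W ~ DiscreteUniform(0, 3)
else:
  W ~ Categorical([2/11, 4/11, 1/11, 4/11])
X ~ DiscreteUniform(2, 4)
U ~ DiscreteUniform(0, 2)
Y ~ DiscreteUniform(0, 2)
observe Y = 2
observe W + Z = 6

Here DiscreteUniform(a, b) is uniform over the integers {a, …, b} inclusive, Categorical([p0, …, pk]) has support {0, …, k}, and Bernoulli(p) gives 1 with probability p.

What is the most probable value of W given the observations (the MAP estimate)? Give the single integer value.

argmax_v P(W = v | obs) = 3

Enumerate traces; 72 have nonzero weight after conditioning:
  (Z=3, V=0, W=3, X=2, U=0, Y=2) weight 1/1296
  (Z=3, V=0, W=3, X=2, U=1, Y=2) weight 1/1296
  (Z=3, V=0, W=3, X=2, U=2, Y=2) weight 1/1296
  (Z=3, V=0, W=3, X=3, U=0, Y=2) weight 1/1296
  (Z=3, V=0, W=3, X=3, U=1, Y=2) weight 1/1296
  (Z=3, V=0, W=3, X=3, U=2, Y=2) weight 1/1296
  (Z=3, V=0, W=3, X=4, U=0, Y=2) weight 1/1296
  (Z=3, V=0, W=3, X=4, U=1, Y=2) weight 1/1296
  (Z=4, V=0, W=2, X=2, U=0, Y=2) weight 2/4455
  … 63 more
Group by W:
  weight(W=2) = 1/99
  weight(W=3) = 1/36
Total weight = 1/99 + 1/36 = 5/132
P(W=2 | obs) = 1/99 / 5/132 = 4/15
P(W=3 | obs) = 1/36 / 5/132 = 11/15
argmax = 3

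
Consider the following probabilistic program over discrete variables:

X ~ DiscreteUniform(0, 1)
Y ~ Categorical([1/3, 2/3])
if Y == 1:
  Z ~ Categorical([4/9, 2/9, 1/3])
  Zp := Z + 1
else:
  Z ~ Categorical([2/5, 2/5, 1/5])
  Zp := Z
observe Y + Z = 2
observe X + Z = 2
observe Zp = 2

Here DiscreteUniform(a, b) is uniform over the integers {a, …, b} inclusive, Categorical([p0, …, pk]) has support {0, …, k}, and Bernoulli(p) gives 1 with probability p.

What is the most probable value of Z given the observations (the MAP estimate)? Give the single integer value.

argmax_v P(Z = v | obs) = 1

Enumerate traces; 2 have nonzero weight after conditioning:
  (X=0, Y=0, Z=2) weight 1/30
  (X=1, Y=1, Z=1) weight 2/27
Group by Z:
  weight(Z=1) = 2/27
  weight(Z=2) = 1/30
Total weight = 2/27 + 1/30 = 29/270
P(Z=1 | obs) = 2/27 / 29/270 = 20/29
P(Z=2 | obs) = 1/30 / 29/270 = 9/29
argmax = 1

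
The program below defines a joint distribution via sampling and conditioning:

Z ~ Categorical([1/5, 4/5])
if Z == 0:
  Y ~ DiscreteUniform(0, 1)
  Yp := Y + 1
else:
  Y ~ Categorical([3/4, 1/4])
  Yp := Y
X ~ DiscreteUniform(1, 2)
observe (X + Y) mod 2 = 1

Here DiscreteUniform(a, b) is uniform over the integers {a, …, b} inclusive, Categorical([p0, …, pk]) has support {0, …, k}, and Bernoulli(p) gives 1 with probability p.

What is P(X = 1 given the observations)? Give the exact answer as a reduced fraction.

Enumerate traces; 4 have nonzero weight after conditioning:
  (Z=0, Y=0, X=1) weight 1/20
  (Z=0, Y=1, X=2) weight 1/20
  (Z=1, Y=0, X=1) weight 3/10
  (Z=1, Y=1, X=2) weight 1/10
Group by X:
  weight(X=1) = 7/20
  weight(X=2) = 3/20
Total weight = 7/20 + 3/20 = 1/2
P(X=1 | obs) = 7/20 / 1/2 = 7/10
P(X=2 | obs) = 3/20 / 1/2 = 3/10

P(X = 1 | obs) = 7/10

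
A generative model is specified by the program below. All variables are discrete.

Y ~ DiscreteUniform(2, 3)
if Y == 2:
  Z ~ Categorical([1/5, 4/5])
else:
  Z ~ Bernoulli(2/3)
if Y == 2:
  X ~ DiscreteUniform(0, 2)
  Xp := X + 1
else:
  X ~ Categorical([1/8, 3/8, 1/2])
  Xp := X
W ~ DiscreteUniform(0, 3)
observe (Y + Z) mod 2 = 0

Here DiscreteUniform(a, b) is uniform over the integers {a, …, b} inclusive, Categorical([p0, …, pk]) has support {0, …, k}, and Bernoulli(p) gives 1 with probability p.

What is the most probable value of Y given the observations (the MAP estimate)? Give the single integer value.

argmax_v P(Y = v | obs) = 3

Enumerate traces; 24 have nonzero weight after conditioning:
  (Y=2, Z=0, X=0, W=0) weight 1/120
  (Y=2, Z=0, X=0, W=1) weight 1/120
  (Y=2, Z=0, X=0, W=2) weight 1/120
  (Y=2, Z=0, X=0, W=3) weight 1/120
  (Y=2, Z=0, X=1, W=0) weight 1/120
  (Y=2, Z=0, X=1, W=1) weight 1/120
  (Y=2, Z=0, X=1, W=2) weight 1/120
  (Y=2, Z=0, X=1, W=3) weight 1/120
  (Y=3, Z=1, X=0, W=0) weight 1/96
  … 15 more
Group by Y:
  weight(Y=2) = 1/10
  weight(Y=3) = 1/3
Total weight = 1/10 + 1/3 = 13/30
P(Y=2 | obs) = 1/10 / 13/30 = 3/13
P(Y=3 | obs) = 1/3 / 13/30 = 10/13
argmax = 3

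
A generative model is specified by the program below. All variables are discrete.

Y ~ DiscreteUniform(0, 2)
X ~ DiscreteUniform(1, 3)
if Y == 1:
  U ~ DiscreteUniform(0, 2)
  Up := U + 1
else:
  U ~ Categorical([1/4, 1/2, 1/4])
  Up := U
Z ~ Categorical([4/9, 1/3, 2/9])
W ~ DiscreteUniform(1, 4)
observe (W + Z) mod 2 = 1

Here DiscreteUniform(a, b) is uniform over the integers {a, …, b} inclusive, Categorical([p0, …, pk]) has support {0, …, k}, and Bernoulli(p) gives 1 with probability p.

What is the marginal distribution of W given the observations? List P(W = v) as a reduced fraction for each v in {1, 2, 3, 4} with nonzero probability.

P(W=1) = 1/3, P(W=2) = 1/6, P(W=3) = 1/3, P(W=4) = 1/6

Enumerate traces; 162 have nonzero weight after conditioning:
  (Y=0, X=1, U=0, Z=0, W=1) weight 1/324
  (Y=0, X=1, U=0, Z=0, W=3) weight 1/324
  (Y=0, X=1, U=0, Z=1, W=2) weight 1/432
  (Y=0, X=1, U=0, Z=1, W=4) weight 1/432
  (Y=0, X=1, U=0, Z=2, W=1) weight 1/648
  (Y=0, X=1, U=0, Z=2, W=3) weight 1/648
  (Y=0, X=1, U=1, Z=0, W=1) weight 1/162
  (Y=0, X=1, U=1, Z=0, W=3) weight 1/162
  … 154 more
Group by W:
  weight(W=1) = 1/6
  weight(W=2) = 1/12
  weight(W=3) = 1/6
  weight(W=4) = 1/12
Total weight = 1/6 + 1/12 + 1/6 + 1/12 = 1/2
P(W=1 | obs) = 1/6 / 1/2 = 1/3
P(W=2 | obs) = 1/12 / 1/2 = 1/6
P(W=3 | obs) = 1/6 / 1/2 = 1/3
P(W=4 | obs) = 1/12 / 1/2 = 1/6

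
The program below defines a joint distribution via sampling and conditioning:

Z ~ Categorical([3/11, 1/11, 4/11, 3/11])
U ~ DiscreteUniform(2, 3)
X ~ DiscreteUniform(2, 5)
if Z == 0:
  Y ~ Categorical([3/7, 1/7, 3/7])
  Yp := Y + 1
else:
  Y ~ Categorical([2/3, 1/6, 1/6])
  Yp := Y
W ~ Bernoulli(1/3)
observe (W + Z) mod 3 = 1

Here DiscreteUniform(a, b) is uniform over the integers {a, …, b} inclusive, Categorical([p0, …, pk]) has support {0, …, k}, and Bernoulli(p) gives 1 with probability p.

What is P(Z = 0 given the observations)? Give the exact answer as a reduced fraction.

P(Z = 0 | obs) = 3/8

Enumerate traces; 72 have nonzero weight after conditioning:
  (Z=0, U=2, X=2, Y=0, W=1) weight 3/616
  (Z=0, U=2, X=2, Y=1, W=1) weight 1/616
  (Z=0, U=2, X=2, Y=2, W=1) weight 3/616
  (Z=0, U=2, X=3, Y=0, W=1) weight 3/616
  (Z=0, U=2, X=3, Y=1, W=1) weight 1/616
  (Z=0, U=2, X=3, Y=2, W=1) weight 3/616
  (Z=0, U=2, X=4, Y=0, W=1) weight 3/616
  (Z=0, U=2, X=4, Y=1, W=1) weight 1/616
  (Z=1, U=2, X=2, Y=0, W=0) weight 1/198
  (Z=3, U=2, X=2, Y=0, W=1) weight 1/132
  … 62 more
Group by Z:
  weight(Z=0) = 1/11
  weight(Z=1) = 2/33
  weight(Z=3) = 1/11
Total weight = 1/11 + 2/33 + 1/11 = 8/33
P(Z=0 | obs) = 1/11 / 8/33 = 3/8
P(Z=1 | obs) = 2/33 / 8/33 = 1/4
P(Z=3 | obs) = 1/11 / 8/33 = 3/8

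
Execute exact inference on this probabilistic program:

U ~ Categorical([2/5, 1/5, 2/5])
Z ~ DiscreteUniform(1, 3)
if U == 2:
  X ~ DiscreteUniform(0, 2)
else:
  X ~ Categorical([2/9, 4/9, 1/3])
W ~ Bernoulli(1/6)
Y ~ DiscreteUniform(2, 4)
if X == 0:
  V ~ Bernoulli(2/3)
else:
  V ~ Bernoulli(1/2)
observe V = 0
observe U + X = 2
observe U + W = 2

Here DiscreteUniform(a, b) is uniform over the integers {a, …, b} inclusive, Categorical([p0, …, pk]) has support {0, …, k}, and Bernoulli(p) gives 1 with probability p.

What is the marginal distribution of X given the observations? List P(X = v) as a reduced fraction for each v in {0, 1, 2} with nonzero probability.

Enumerate traces; 18 have nonzero weight after conditioning:
  (U=1, Z=1, X=1, W=1, Y=2, V=0) weight 1/1215
  (U=1, Z=1, X=1, W=1, Y=3, V=0) weight 1/1215
  (U=1, Z=1, X=1, W=1, Y=4, V=0) weight 1/1215
  (U=1, Z=2, X=1, W=1, Y=2, V=0) weight 1/1215
  (U=1, Z=2, X=1, W=1, Y=3, V=0) weight 1/1215
  (U=1, Z=2, X=1, W=1, Y=4, V=0) weight 1/1215
  (U=1, Z=3, X=1, W=1, Y=2, V=0) weight 1/1215
  (U=1, Z=3, X=1, W=1, Y=3, V=0) weight 1/1215
  (U=2, Z=1, X=0, W=0, Y=2, V=0) weight 1/243
  … 9 more
Group by X:
  weight(X=0) = 1/27
  weight(X=1) = 1/135
Total weight = 1/27 + 1/135 = 2/45
P(X=0 | obs) = 1/27 / 2/45 = 5/6
P(X=1 | obs) = 1/135 / 2/45 = 1/6

P(X=0) = 5/6, P(X=1) = 1/6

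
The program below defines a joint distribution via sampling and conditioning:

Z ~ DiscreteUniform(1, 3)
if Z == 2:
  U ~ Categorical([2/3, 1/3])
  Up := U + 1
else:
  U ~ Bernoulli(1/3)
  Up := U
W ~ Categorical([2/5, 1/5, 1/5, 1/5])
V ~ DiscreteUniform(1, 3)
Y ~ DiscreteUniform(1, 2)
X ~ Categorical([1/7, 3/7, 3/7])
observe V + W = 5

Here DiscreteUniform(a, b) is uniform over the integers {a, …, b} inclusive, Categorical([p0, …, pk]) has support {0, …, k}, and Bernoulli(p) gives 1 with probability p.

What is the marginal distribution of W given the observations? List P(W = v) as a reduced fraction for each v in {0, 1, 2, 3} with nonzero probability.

P(W=2) = 1/2, P(W=3) = 1/2

Enumerate traces; 72 have nonzero weight after conditioning:
  (Z=1, U=0, W=2, V=3, Y=1, X=0) weight 1/945
  (Z=1, U=0, W=2, V=3, Y=1, X=1) weight 1/315
  (Z=1, U=0, W=2, V=3, Y=1, X=2) weight 1/315
  (Z=1, U=0, W=2, V=3, Y=2, X=0) weight 1/945
  (Z=1, U=0, W=2, V=3, Y=2, X=1) weight 1/315
  (Z=1, U=0, W=2, V=3, Y=2, X=2) weight 1/315
  (Z=1, U=0, W=3, V=2, Y=1, X=0) weight 1/945
  (Z=1, U=0, W=3, V=2, Y=1, X=1) weight 1/315
  … 64 more
Group by W:
  weight(W=2) = 1/15
  weight(W=3) = 1/15
Total weight = 1/15 + 1/15 = 2/15
P(W=2 | obs) = 1/15 / 2/15 = 1/2
P(W=3 | obs) = 1/15 / 2/15 = 1/2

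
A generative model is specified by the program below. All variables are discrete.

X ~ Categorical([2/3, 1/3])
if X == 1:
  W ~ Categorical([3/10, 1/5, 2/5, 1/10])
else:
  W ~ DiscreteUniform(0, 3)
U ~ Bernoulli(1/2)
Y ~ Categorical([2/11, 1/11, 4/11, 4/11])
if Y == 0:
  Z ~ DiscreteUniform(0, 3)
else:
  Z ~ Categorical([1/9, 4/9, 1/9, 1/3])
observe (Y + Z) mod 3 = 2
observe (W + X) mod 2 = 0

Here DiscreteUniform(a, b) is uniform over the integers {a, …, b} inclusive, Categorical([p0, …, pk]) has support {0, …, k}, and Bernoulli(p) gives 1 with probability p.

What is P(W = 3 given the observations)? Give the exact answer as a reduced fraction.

Enumerate traces; 40 have nonzero weight after conditioning:
  (X=0, W=0, U=0, Y=0, Z=2) weight 1/264
  (X=0, W=0, U=0, Y=1, Z=1) weight 1/297
  (X=0, W=0, U=0, Y=2, Z=0) weight 1/297
  (X=0, W=0, U=0, Y=2, Z=3) weight 1/99
  (X=0, W=0, U=0, Y=3, Z=2) weight 1/297
  (X=0, W=0, U=1, Y=0, Z=2) weight 1/264
  (X=0, W=0, U=1, Y=1, Z=1) weight 1/297
  (X=0, W=0, U=1, Y=2, Z=0) weight 1/297
  (X=0, W=2, U=0, Y=0, Z=2) weight 1/264
  (X=1, W=1, U=0, Y=0, Z=2) weight 1/660
  … 30 more
Group by W:
  weight(W=0) = 19/396
  weight(W=1) = 19/990
  weight(W=2) = 19/396
  weight(W=3) = 19/1980
Total weight = 19/396 + 19/990 + 19/396 + 19/1980 = 247/1980
P(W=0 | obs) = 19/396 / 247/1980 = 5/13
P(W=1 | obs) = 19/990 / 247/1980 = 2/13
P(W=2 | obs) = 19/396 / 247/1980 = 5/13
P(W=3 | obs) = 19/1980 / 247/1980 = 1/13

P(W = 3 | obs) = 1/13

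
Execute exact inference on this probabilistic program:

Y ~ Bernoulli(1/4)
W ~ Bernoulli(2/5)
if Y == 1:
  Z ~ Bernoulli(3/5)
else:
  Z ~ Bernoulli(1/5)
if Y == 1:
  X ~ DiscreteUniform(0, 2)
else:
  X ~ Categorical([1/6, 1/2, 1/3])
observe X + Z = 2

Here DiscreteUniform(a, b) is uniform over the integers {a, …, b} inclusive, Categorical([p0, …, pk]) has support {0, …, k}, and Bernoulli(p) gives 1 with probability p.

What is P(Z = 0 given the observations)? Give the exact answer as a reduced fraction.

P(Z = 0 | obs) = 28/43

Enumerate traces; 8 have nonzero weight after conditioning:
  (Y=0, W=0, Z=0, X=2) weight 3/25
  (Y=0, W=0, Z=1, X=1) weight 9/200
  (Y=0, W=1, Z=0, X=2) weight 2/25
  (Y=0, W=1, Z=1, X=1) weight 3/100
  (Y=1, W=0, Z=0, X=2) weight 1/50
  (Y=1, W=0, Z=1, X=1) weight 3/100
  (Y=1, W=1, Z=0, X=2) weight 1/75
  (Y=1, W=1, Z=1, X=1) weight 1/50
Group by Z:
  weight(Z=0) = 7/30
  weight(Z=1) = 1/8
Total weight = 7/30 + 1/8 = 43/120
P(Z=0 | obs) = 7/30 / 43/120 = 28/43
P(Z=1 | obs) = 1/8 / 43/120 = 15/43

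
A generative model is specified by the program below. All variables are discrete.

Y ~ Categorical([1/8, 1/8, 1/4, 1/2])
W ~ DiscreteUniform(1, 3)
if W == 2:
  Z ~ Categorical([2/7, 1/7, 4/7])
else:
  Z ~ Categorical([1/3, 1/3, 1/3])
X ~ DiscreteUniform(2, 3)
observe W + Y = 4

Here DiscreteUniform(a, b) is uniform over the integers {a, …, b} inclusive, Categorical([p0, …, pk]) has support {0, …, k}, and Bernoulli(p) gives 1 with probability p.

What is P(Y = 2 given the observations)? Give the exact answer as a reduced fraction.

P(Y = 2 | obs) = 2/7

Enumerate traces; 18 have nonzero weight after conditioning:
  (Y=1, W=3, Z=0, X=2) weight 1/144
  (Y=1, W=3, Z=0, X=3) weight 1/144
  (Y=1, W=3, Z=1, X=2) weight 1/144
  (Y=1, W=3, Z=1, X=3) weight 1/144
  (Y=1, W=3, Z=2, X=2) weight 1/144
  (Y=1, W=3, Z=2, X=3) weight 1/144
  (Y=2, W=2, Z=0, X=2) weight 1/84
  (Y=2, W=2, Z=0, X=3) weight 1/84
  (Y=3, W=1, Z=0, X=2) weight 1/36
  … 9 more
Group by Y:
  weight(Y=1) = 1/24
  weight(Y=2) = 1/12
  weight(Y=3) = 1/6
Total weight = 1/24 + 1/12 + 1/6 = 7/24
P(Y=1 | obs) = 1/24 / 7/24 = 1/7
P(Y=2 | obs) = 1/12 / 7/24 = 2/7
P(Y=3 | obs) = 1/6 / 7/24 = 4/7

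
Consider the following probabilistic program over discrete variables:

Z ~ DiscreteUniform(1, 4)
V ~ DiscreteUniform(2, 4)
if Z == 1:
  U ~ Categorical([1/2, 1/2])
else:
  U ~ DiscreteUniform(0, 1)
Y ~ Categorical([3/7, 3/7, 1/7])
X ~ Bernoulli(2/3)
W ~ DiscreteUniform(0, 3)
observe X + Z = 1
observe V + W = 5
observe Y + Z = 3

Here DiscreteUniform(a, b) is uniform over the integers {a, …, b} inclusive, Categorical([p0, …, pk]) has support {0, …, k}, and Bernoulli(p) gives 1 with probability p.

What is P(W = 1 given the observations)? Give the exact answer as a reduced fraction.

Enumerate traces; 6 have nonzero weight after conditioning:
  (Z=1, V=2, U=0, Y=2, X=0, W=3) weight 1/2016
  (Z=1, V=2, U=1, Y=2, X=0, W=3) weight 1/2016
  (Z=1, V=3, U=0, Y=2, X=0, W=2) weight 1/2016
  (Z=1, V=3, U=1, Y=2, X=0, W=2) weight 1/2016
  (Z=1, V=4, U=0, Y=2, X=0, W=1) weight 1/2016
  (Z=1, V=4, U=1, Y=2, X=0, W=1) weight 1/2016
Group by W:
  weight(W=1) = 1/1008
  weight(W=2) = 1/1008
  weight(W=3) = 1/1008
Total weight = 1/1008 + 1/1008 + 1/1008 = 1/336
P(W=1 | obs) = 1/1008 / 1/336 = 1/3
P(W=2 | obs) = 1/1008 / 1/336 = 1/3
P(W=3 | obs) = 1/1008 / 1/336 = 1/3

P(W = 1 | obs) = 1/3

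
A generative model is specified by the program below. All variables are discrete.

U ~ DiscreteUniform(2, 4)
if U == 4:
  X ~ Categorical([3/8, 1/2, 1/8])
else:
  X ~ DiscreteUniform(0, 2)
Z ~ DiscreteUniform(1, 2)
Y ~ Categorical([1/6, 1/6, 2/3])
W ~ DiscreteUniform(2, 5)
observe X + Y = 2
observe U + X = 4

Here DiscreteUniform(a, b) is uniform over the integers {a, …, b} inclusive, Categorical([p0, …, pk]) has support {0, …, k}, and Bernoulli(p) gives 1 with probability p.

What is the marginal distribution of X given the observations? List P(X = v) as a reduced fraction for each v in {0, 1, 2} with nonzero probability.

P(X=0) = 9/13, P(X=1) = 2/13, P(X=2) = 2/13

Enumerate traces; 24 have nonzero weight after conditioning:
  (U=2, X=2, Z=1, Y=0, W=2) weight 1/432
  (U=2, X=2, Z=1, Y=0, W=3) weight 1/432
  (U=2, X=2, Z=1, Y=0, W=4) weight 1/432
  (U=2, X=2, Z=1, Y=0, W=5) weight 1/432
  (U=2, X=2, Z=2, Y=0, W=2) weight 1/432
  (U=2, X=2, Z=2, Y=0, W=3) weight 1/432
  (U=2, X=2, Z=2, Y=0, W=4) weight 1/432
  (U=2, X=2, Z=2, Y=0, W=5) weight 1/432
  (U=3, X=1, Z=1, Y=1, W=2) weight 1/432
  (U=4, X=0, Z=1, Y=2, W=2) weight 1/96
  … 14 more
Group by X:
  weight(X=0) = 1/12
  weight(X=1) = 1/54
  weight(X=2) = 1/54
Total weight = 1/12 + 1/54 + 1/54 = 13/108
P(X=0 | obs) = 1/12 / 13/108 = 9/13
P(X=1 | obs) = 1/54 / 13/108 = 2/13
P(X=2 | obs) = 1/54 / 13/108 = 2/13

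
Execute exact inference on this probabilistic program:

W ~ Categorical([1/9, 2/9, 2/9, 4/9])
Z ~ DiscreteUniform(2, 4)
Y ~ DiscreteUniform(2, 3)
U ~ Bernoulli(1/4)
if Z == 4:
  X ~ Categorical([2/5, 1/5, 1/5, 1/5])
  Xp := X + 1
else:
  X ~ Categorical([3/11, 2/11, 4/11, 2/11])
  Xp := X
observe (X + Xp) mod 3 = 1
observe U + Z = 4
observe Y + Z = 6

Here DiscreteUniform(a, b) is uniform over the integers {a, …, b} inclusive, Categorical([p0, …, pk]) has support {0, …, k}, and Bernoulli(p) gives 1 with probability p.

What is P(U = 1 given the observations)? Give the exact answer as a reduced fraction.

Enumerate traces; 12 have nonzero weight after conditioning:
  (W=0, Z=3, Y=3, U=1, X=2) weight 1/594
  (W=0, Z=4, Y=2, U=0, X=0) weight 1/180
  (W=0, Z=4, Y=2, U=0, X=3) weight 1/360
  (W=1, Z=3, Y=3, U=1, X=2) weight 1/297
  (W=1, Z=4, Y=2, U=0, X=0) weight 1/90
  (W=1, Z=4, Y=2, U=0, X=3) weight 1/180
  (W=2, Z=3, Y=3, U=1, X=2) weight 1/297
  (W=2, Z=4, Y=2, U=0, X=0) weight 1/90
  … 4 more
Group by U:
  weight(U=0) = 3/40
  weight(U=1) = 1/66
Total weight = 3/40 + 1/66 = 119/1320
P(U=0 | obs) = 3/40 / 119/1320 = 99/119
P(U=1 | obs) = 1/66 / 119/1320 = 20/119

P(U = 1 | obs) = 20/119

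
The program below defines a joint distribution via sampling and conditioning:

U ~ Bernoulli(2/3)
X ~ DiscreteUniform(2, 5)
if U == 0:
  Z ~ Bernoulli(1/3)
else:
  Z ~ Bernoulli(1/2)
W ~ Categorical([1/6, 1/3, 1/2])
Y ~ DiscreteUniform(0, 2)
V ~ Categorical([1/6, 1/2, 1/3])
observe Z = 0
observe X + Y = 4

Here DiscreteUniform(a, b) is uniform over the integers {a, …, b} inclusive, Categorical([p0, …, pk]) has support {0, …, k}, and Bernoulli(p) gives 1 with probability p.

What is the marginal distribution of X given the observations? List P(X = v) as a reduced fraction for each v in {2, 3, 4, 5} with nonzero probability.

P(X=2) = 1/3, P(X=3) = 1/3, P(X=4) = 1/3

Enumerate traces; 54 have nonzero weight after conditioning:
  (U=0, X=2, Z=0, W=0, Y=2, V=0) weight 1/1944
  (U=0, X=2, Z=0, W=0, Y=2, V=1) weight 1/648
  (U=0, X=2, Z=0, W=0, Y=2, V=2) weight 1/972
  (U=0, X=2, Z=0, W=1, Y=2, V=0) weight 1/972
  (U=0, X=2, Z=0, W=1, Y=2, V=1) weight 1/324
  (U=0, X=2, Z=0, W=1, Y=2, V=2) weight 1/486
  (U=0, X=2, Z=0, W=2, Y=2, V=0) weight 1/648
  (U=0, X=2, Z=0, W=2, Y=2, V=1) weight 1/216
  (U=0, X=3, Z=0, W=0, Y=1, V=0) weight 1/1944
  (U=0, X=4, Z=0, W=0, Y=0, V=0) weight 1/1944
  … 44 more
Group by X:
  weight(X=2) = 5/108
  weight(X=3) = 5/108
  weight(X=4) = 5/108
Total weight = 5/108 + 5/108 + 5/108 = 5/36
P(X=2 | obs) = 5/108 / 5/36 = 1/3
P(X=3 | obs) = 5/108 / 5/36 = 1/3
P(X=4 | obs) = 5/108 / 5/36 = 1/3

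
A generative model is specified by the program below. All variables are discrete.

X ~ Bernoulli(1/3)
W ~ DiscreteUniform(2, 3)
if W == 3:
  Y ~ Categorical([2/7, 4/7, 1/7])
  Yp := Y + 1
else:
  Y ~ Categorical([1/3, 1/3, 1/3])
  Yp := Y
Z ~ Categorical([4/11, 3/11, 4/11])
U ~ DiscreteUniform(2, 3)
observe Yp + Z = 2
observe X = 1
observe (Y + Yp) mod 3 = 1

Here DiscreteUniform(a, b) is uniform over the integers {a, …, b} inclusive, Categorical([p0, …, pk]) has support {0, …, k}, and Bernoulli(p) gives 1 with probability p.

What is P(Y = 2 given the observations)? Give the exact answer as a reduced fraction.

Enumerate traces; 4 have nonzero weight after conditioning:
  (X=1, W=2, Y=2, Z=0, U=2) weight 1/99
  (X=1, W=2, Y=2, Z=0, U=3) weight 1/99
  (X=1, W=3, Y=0, Z=1, U=2) weight 1/154
  (X=1, W=3, Y=0, Z=1, U=3) weight 1/154
Group by Y:
  weight(Y=0) = 1/77
  weight(Y=2) = 2/99
Total weight = 1/77 + 2/99 = 23/693
P(Y=0 | obs) = 1/77 / 23/693 = 9/23
P(Y=2 | obs) = 2/99 / 23/693 = 14/23

P(Y = 2 | obs) = 14/23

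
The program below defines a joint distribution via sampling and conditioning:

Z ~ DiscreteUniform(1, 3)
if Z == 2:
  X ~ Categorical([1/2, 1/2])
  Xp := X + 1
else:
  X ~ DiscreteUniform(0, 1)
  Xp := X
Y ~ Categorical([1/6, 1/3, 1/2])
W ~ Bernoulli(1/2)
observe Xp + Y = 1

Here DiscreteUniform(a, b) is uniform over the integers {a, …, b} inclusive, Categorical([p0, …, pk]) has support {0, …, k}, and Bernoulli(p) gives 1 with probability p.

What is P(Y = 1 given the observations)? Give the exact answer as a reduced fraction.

Enumerate traces; 10 have nonzero weight after conditioning:
  (Z=1, X=0, Y=1, W=0) weight 1/36
  (Z=1, X=0, Y=1, W=1) weight 1/36
  (Z=1, X=1, Y=0, W=0) weight 1/72
  (Z=1, X=1, Y=0, W=1) weight 1/72
  (Z=2, X=0, Y=0, W=0) weight 1/72
  (Z=2, X=0, Y=0, W=1) weight 1/72
  (Z=3, X=0, Y=1, W=0) weight 1/36
  (Z=3, X=0, Y=1, W=1) weight 1/36
  … 2 more
Group by Y:
  weight(Y=0) = 1/12
  weight(Y=1) = 1/9
Total weight = 1/12 + 1/9 = 7/36
P(Y=0 | obs) = 1/12 / 7/36 = 3/7
P(Y=1 | obs) = 1/9 / 7/36 = 4/7

P(Y = 1 | obs) = 4/7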